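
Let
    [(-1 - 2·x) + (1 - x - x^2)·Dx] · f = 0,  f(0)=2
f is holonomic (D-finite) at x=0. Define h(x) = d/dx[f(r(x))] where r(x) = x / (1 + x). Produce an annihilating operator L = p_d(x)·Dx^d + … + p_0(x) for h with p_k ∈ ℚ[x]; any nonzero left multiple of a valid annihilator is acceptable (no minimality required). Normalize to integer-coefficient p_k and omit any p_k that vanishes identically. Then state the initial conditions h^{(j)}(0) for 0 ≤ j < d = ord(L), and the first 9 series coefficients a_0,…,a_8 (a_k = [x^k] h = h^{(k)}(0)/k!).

L = (2 + 6·x + 12·x^2 + 6·x^3) + (-1 - 5·x - 6·x^2 + x^3 + 3·x^4)·Dx  (order 1).
h: a_k = 2, 4, 0, 8, -10, 24, -42, 80, -144, …
ICs: h(0) = 2.

f: a_k = 2, 2, 4, 6, 10, 16, 26, 42, 68, …
Change of var in L_f (x↦r) gives L₀.
Derive L from L₀ (diff closure).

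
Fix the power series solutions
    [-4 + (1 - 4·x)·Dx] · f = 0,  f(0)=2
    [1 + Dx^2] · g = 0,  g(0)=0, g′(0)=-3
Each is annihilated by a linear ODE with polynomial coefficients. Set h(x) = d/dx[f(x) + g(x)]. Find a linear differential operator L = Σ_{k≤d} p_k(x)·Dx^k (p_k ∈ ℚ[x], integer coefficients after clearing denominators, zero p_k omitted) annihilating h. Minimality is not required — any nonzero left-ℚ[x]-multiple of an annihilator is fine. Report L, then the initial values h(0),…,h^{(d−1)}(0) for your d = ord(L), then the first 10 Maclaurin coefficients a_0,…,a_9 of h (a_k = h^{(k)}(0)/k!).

L = (1544 - 64·x + 128·x^2) + (-97 + 396·x - 48·x^2 + 64·x^3)·Dx + (1544 - 64·x + 128·x^2)·Dx^2 + (-97 + 396·x - 48·x^2 + 64·x^3)·Dx^3  (order 3).
h: a_k = 5, 64, 771/2, 2048, 81919/8, 49152, 55050241/240, 1048576, 63417876479/13440, 20971520, …
ICs: h(0) = 5, h′(0) = 64, h′′(0) = 771.

f: a_k = 2, 8, 32, 128, 512, 2048, 8192, 32768, 131072, 524288, …
g: a_k = 0, -3, 0, 1/2, 0, -1/40, 0, 1/1680, 0, -1/120960, …
Weyl lclm of L_f,L_g ⇒ L₀ (ord ≤ 3).
h₀' ⇒ L via d/dx closure of L₀.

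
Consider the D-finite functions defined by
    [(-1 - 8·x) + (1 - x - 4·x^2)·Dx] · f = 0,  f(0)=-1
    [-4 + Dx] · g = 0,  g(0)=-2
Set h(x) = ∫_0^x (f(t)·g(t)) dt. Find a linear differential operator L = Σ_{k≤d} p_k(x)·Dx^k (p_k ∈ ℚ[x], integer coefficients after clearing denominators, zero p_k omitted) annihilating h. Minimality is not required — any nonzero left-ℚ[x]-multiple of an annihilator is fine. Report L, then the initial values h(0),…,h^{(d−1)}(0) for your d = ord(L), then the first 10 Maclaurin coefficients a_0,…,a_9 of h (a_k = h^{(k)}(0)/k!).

f: a_k = -1, -1, -5, -9, -29, -65, -181, -441, -1165, -2929, …
g: a_k = -2, -8, -16, -64/3, -64/3, -256/15, -512/45, -2048/315, -1024/315, -4096/2835, …
f·g: L₀ = L_f ⊗_s L_g, ord ≤ 1·1.
∫: right-multiply L₀ by Dx.
L = (5 + 4·x - 16·x^2)·Dx + (-1 + x + 4·x^2)·Dx^2  (order 2).
h: a_k = 0, 2, 5, 34/3, 143/6, 758/15, 4883/45, 15058/63, 674711/1260, 3458566/2835, …
ICs: h(0) = 0, h′(0) = 2.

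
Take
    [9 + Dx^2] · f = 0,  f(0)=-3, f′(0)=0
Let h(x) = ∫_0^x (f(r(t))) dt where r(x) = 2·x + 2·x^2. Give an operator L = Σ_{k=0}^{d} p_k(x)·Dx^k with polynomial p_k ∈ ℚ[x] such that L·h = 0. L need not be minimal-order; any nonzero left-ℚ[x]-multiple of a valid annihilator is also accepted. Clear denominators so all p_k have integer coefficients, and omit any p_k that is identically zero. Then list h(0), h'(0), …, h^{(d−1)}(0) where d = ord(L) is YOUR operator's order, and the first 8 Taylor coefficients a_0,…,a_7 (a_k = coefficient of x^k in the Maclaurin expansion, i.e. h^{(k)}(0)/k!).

L = (36 + 216·x + 432·x^2 + 288·x^3)·Dx - 2·Dx^2 + (1 + 2·x)·Dx^3  (order 3).
h: a_k = 0, -3, 0, 18, 27, -108/5, -108, -3888/35, …
ICs: h(0) = 0, h′(0) = -3, h′′(0) = 0.

f: a_k = -3, 0, 27/2, 0, -81/8, 0, 243/80, 0, …
L₀ from L_f via x↦r, Dx↦r'^{-1}Dx.
h=∫₀ˣh₀: take L = L₀·Dx.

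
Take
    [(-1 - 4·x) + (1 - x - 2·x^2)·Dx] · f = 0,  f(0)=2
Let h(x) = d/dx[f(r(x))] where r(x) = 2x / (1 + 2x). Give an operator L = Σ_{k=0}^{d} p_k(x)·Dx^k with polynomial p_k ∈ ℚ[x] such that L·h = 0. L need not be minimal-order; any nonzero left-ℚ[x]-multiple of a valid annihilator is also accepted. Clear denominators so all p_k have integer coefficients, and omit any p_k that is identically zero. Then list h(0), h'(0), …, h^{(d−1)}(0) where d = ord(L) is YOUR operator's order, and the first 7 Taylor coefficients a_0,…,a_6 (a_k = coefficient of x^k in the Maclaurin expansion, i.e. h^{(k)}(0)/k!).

f: a_k = 2, 2, 6, 10, 22, 42, 86, …
L₀ from L_f via x↦r, Dx↦r'^{-1}Dx.
h=h₀': d/dx-closure on L₀ ⇒ L.
L = (8 + 48·x + 288·x^2 + 320·x^3) + (-1 - 14·x - 36·x^2 + 56·x^3 + 160·x^4)·Dx  (order 1).
h: a_k = 4, 32, 0, 512, -1280, 9216, -35840, …
ICs: h(0) = 4.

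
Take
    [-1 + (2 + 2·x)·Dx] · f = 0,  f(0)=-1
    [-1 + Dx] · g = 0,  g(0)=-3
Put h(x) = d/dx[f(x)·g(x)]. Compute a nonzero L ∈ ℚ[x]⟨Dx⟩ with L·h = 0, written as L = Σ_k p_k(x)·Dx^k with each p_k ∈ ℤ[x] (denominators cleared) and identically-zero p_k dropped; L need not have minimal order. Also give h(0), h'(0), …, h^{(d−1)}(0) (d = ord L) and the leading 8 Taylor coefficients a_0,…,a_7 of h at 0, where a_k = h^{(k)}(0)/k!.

L = (7 + 12·x + 4·x^2) + (-6 - 10·x - 4·x^2)·Dx  (order 1).
h: a_k = 9/2, 21/4, 51/16, 33/32, 107/256, -89/2560, 1123/10240, -39551/430080, …
ICs: h(0) = 9/2.

f: a_k = -1, -1/2, 1/8, -1/16, 5/128, -7/256, 21/1024, -33/2048, …
g: a_k = -3, -3, -3/2, -1/2, -1/8, -1/40, -1/240, -1/1680, …
h₀=f·g: eliminate ⇒ L₀, order ≤ 1·1.
Derive L from L₀ (diff closure).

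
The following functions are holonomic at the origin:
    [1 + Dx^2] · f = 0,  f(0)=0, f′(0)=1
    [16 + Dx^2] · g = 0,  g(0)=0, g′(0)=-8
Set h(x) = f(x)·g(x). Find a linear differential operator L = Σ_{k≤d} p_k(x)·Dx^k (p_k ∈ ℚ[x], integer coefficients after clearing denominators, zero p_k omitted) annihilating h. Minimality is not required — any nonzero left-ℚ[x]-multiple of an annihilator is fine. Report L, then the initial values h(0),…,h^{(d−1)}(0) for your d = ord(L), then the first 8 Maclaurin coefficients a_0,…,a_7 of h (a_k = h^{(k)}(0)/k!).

f: a_k = 0, 1, 0, -1/6, 0, 1/120, 0, -1/5040, …
g: a_k = 0, -8, 0, 64/3, 0, -256/15, 0, 2048/315, …
L₀ := L_f ⊗_s L_g (sym. prod.), ord ≤ 4.
L = 225 + 34·Dx^2 + Dx^4  (order 4).
h: a_k = 0, 0, -8, 0, 68/3, 0, -931/45, 0, …
ICs: h(0) = 0, h′(0) = 0, h′′(0) = -16, h′′′(0) = 0.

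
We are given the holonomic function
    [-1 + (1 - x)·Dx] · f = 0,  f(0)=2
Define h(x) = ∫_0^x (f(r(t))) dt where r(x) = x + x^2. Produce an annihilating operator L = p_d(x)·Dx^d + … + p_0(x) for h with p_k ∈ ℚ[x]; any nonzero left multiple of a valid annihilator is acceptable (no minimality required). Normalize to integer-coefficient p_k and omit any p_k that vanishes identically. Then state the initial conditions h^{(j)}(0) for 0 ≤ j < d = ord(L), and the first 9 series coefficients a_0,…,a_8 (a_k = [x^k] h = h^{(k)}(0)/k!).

L = (1 + 2·x)·Dx + (-1 + x + x^2)·Dx^2  (order 2).
h: a_k = 0, 2, 1, 4/3, 3/2, 2, 8/3, 26/7, 21/4, …
ICs: h(0) = 0, h′(0) = 2.

f: a_k = 2, 2, 2, 2, 2, 2, 2, 2, 2, …
f∘r: x↦r, Dx↦Dx/r' in L_f ⇒ L₀.
h=∫h₀ ⇒ L = L₀·Dx.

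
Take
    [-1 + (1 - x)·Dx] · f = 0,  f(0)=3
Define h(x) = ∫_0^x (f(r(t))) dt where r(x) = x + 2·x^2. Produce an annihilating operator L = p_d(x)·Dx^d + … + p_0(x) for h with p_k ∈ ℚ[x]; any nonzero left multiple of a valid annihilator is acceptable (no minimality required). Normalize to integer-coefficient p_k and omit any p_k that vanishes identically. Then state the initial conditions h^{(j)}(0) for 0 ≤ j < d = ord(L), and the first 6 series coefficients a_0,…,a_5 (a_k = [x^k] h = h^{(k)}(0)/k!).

L = (1 + 4·x)·Dx + (-1 + x + 2·x^2)·Dx^2  (order 2).
h: a_k = 0, 3, 3/2, 3, 15/4, 33/5, …
ICs: h(0) = 0, h′(0) = 3.

f: a_k = 3, 3, 3, 3, 3, 3, …
Change of var in L_f (x↦r) gives L₀.
h=∫₀ˣh₀: take L = L₀·Dx.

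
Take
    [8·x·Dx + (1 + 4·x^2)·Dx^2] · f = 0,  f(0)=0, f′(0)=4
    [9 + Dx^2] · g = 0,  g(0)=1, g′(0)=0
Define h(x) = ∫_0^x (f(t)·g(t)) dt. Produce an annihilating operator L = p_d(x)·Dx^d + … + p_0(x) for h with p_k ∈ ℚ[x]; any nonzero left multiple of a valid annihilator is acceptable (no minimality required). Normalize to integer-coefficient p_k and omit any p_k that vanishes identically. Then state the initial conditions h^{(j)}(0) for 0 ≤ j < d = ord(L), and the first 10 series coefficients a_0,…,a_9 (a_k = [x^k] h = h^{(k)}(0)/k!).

L = (2925 + 31536·x^2 + 95904·x^4 + 186624·x^6 + 186624·x^8)·Dx + (2448·x + 20160·x^3 + 62208·x^5 + 82944·x^7)·Dx^2 + (442 + 5088·x^2 + 19008·x^4 + 41472·x^6 + 41472·x^8)·Dx^3 + (272·x + 2240·x^3 + 6912·x^5 + 9216·x^7)·Dx^4 + (13 + 176·x^2 + 928·x^4 + 2304·x^6 + 2304·x^8)·Dx^5  (order 5).
h: a_k = 0, 0, 2, 0, -35/6, 0, 503/60, 0, -16271/1120, 0, …
ICs: h(0) = 0, h′(0) = 0, h′′(0) = 4, h′′′(0) = 0, h′′′′(0) = -140.

f: a_k = 0, 4, 0, -16/3, 0, 64/5, 0, -256/7, 0, 1024/9, …
g: a_k = 1, 0, -9/2, 0, 27/8, 0, -81/80, 0, 729/4480, 0, …
Sym-product of L_f,L_g gives L₀ (≤ ord 4).
h=∫h₀ ⇒ L = L₀·Dx.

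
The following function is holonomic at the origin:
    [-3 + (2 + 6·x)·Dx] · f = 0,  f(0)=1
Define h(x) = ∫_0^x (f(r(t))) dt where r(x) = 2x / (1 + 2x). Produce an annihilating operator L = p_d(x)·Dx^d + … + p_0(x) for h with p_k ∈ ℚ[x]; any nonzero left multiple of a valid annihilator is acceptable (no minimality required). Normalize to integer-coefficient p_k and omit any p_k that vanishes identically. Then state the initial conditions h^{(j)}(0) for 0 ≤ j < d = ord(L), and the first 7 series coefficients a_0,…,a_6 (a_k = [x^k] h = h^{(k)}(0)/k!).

f: a_k = 1, 3/2, -9/8, 27/16, -405/128, 1701/256, -15309/1024, …
h₀=f(r): pull back L_f along r ⇒ L₀.
h=∫₀ˣh₀: take L = L₀·Dx.
L = -3·Dx + (1 + 10·x + 16·x^2)·Dx^2  (order 2).
h: a_k = 0, 1, 3/2, -7/2, 87/8, -1677/40, 3023/16, …
ICs: h(0) = 0, h′(0) = 1.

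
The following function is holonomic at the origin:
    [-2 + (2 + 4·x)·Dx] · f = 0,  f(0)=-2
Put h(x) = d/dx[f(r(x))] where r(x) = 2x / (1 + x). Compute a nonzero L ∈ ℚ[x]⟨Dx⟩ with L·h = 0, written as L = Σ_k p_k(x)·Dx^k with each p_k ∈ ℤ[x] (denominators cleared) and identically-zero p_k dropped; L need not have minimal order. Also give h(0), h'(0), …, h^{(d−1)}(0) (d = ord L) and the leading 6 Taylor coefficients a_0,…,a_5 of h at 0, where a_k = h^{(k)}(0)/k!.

L = (-4 - 10·x) + (-1 - 6·x - 5·x^2)·Dx  (order 1).
h: a_k = -4, 16, -60, 240, -1020, 4512, …
ICs: h(0) = -4.

f: a_k = -2, -2, 1, -1, 5/4, -7/4, …
Change of var in L_f (x↦r) gives L₀.
Differentiate: ansatz ord ≤ ord L₀ ⇒ L.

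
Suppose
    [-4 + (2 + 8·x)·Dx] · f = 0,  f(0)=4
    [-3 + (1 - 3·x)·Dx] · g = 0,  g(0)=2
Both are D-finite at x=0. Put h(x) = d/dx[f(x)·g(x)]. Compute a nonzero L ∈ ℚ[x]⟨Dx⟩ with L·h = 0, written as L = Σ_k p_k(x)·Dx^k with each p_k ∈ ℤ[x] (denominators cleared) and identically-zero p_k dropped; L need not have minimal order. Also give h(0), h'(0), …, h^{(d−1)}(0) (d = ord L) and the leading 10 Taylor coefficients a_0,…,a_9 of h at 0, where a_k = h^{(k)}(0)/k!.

L = (26 + 180·x + 108·x^2) + (-5 - 11·x + 54·x^2 + 72·x^3)·Dx  (order 1).
h: a_k = 40, 208, 1032, 3808, 15400, 51408, 194712, 612672, 2273688, 6801040, …
ICs: h(0) = 40.

f: a_k = 4, 8, -8, 16, -40, 112, -336, 1056, -3432, 11440, …
g: a_k = 2, 6, 18, 54, 162, 486, 1458, 4374, 13122, 39366, …
f·g: L₀ = L_f ⊗_s L_g, ord ≤ 1·1.
h₀' ⇒ L via d/dx closure of L₀.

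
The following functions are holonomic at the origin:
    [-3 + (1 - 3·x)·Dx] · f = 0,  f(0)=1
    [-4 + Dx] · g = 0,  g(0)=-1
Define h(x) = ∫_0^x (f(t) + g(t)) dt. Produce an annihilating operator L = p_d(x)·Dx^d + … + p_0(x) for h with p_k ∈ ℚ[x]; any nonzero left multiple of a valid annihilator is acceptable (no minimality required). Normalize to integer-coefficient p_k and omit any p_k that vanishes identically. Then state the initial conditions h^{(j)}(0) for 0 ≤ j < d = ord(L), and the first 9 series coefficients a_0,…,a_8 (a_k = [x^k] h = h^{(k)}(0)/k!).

L = (-24 - 144·x)·Dx + (2 + 96·x - 144·x^2)·Dx^2 + (1 - 15·x + 36·x^2)·Dx^3  (order 3).
h: a_k = 0, 0, -1/2, 1/3, 49/12, 211/15, 3517/90, 32549/315, 687881/2520, …
ICs: h(0) = 0, h′(0) = 0, h′′(0) = -1.

f: a_k = 1, 3, 9, 27, 81, 243, 729, 2187, 6561, …
g: a_k = -1, -4, -8, -32/3, -32/3, -128/15, -256/45, -1024/315, -512/315, …
Sum ⇒ L₀ = lclm(L_f,L_g) in ℚ(x)⟨Dx⟩.
∫: right-multiply L₀ by Dx.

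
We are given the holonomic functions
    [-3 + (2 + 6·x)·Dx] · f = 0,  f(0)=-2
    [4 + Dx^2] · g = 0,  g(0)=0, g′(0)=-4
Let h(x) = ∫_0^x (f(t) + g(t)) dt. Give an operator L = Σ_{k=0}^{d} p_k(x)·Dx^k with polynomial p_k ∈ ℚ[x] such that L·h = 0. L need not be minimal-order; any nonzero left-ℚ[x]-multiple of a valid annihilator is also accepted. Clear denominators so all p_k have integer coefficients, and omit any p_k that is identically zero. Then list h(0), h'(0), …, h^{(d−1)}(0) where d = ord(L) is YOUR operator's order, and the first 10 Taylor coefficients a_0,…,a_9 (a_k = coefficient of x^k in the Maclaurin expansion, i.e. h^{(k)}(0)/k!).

L = (-516 - 1152·x - 1728·x^2)·Dx + (56 + 936·x + 3456·x^2 + 3456·x^3)·Dx^2 + (-129 - 288·x - 432·x^2)·Dx^3 + (14 + 234·x + 864·x^2 + 864·x^3)·Dx^4  (order 4).
h: a_k = 0, -2, -7/2, 3/4, -17/96, 81/64, -26539/11520, 2187/512, -22717481/2580480, 312741/16384, …
ICs: h(0) = 0, h′(0) = -2, h′′(0) = -7, h′′′(0) = 9/2.

f: a_k = -2, -3, 9/4, -27/8, 405/64, -1701/128, 15309/512, -72171/1024, 2814669/16384, -14073345/32768, …
g: a_k = 0, -4, 0, 8/3, 0, -8/15, 0, 16/315, 0, -8/2835, …
h₀=f+g: left-lcm gives L₀, ord ≤ 3.
∫: right-multiply L₀ by Dx.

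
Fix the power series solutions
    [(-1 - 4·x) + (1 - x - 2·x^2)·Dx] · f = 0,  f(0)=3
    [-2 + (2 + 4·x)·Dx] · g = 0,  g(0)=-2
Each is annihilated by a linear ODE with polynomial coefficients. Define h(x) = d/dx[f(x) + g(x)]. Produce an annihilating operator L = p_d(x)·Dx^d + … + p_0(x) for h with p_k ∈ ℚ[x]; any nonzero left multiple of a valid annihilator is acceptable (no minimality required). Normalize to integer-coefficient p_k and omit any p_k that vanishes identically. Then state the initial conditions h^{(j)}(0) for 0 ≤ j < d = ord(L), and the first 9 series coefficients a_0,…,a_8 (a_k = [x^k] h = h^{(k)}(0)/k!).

f: a_k = 3, 3, 9, 15, 33, 63, 129, 255, 513, …
g: a_k = -2, -2, 1, -1, 5/4, -7/4, 21/8, -33/8, 429/64, …
L₀ := lclm(L_f,L_g); ord L₀ ≤ 1+1.
h₀' ⇒ L via d/dx closure of L₀.
L = (-48 - 222·x - 432·x^2 - 336·x^3 - 240·x^4) + (-27 - 258·x - 873·x^2 - 1368·x^3 - 1284·x^4 - 720·x^5)·Dx + (7 + 34·x + 41·x^2 - 54·x^3 - 236·x^4 - 328·x^5 - 160·x^6)·Dx^2  (order 2).
h: a_k = 1, 20, 42, 137, 1225/4, 3159/4, 14049/8, 33261/8, 582813/64, …
ICs: h(0) = 1, h′(0) = 20.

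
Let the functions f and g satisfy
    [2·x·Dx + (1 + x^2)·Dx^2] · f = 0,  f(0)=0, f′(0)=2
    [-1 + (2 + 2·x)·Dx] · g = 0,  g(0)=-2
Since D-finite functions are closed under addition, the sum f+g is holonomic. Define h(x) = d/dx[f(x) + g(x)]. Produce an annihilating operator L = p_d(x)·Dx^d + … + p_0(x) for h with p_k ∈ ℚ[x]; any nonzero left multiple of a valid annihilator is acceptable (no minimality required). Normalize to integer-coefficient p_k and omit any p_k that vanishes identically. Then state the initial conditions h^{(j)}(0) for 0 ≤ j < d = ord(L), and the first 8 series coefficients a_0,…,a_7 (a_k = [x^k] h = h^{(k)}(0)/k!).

L = (-4 - 10·x + 12·x^2 + 6·x^3) + (-11 - 16·x + 10·x^2 + 48·x^3 + 21·x^4)·Dx + (-2 + 6·x + 12·x^2 + 12·x^3 + 14·x^4 + 6·x^5)·Dx^2  (order 2).
h: a_k = 1, 1/2, -19/8, 5/16, 221/128, 63/256, -2279/1024, 429/2048, …
ICs: h(0) = 1, h′(0) = 1/2.

f: a_k = 0, 2, 0, -2/3, 0, 2/5, 0, -2/7, …
g: a_k = -2, -1, 1/4, -1/8, 5/64, -7/128, 21/512, -33/1024, …
Weyl lclm of L_f,L_g ⇒ L₀ (ord ≤ 3).
h₀' ⇒ L via d/dx closure of L₀.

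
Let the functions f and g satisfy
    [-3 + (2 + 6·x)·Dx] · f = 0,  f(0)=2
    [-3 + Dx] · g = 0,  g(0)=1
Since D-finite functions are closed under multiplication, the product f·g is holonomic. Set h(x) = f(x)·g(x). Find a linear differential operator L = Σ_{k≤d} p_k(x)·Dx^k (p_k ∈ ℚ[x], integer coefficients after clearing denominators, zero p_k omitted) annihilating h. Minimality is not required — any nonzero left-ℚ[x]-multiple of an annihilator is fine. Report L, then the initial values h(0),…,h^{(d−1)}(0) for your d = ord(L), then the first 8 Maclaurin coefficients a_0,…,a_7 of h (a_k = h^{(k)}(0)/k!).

f: a_k = 2, 3, -9/4, 27/8, -405/64, 1701/128, -15309/512, 72171/1024, …
g: a_k = 1, 3, 9/2, 9/2, 27/8, 81/40, 81/80, 243/560, …
Sym-product of L_f,L_g gives L₀ (≤ ord 1).
L = (-9 - 18·x) + (2 + 6·x)·Dx  (order 1).
h: a_k = 2, 9, 63/4, 153/8, 891/64, 8667/640, -7209/2560, 818667/35840, …
ICs: h(0) = 2.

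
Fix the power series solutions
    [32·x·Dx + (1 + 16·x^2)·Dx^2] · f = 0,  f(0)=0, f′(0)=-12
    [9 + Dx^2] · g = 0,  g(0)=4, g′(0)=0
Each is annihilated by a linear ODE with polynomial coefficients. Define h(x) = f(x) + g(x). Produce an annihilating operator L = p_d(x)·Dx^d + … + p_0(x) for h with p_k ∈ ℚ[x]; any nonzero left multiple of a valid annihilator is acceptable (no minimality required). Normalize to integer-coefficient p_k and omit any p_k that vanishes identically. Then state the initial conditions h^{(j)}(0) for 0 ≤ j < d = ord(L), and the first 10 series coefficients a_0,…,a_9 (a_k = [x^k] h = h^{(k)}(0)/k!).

L = (-52704·x + 967680·x^3 + 663552·x^5)·Dx + (-207 + 13104·x^2 + 283392·x^4 + 331776·x^6)·Dx^2 + (-5856·x + 107520·x^3 + 73728·x^5)·Dx^3 + (-23 + 1456·x^2 + 31488·x^4 + 36864·x^6)·Dx^4  (order 4).
h: a_k = 4, -12, -18, 64, 27/2, -3072/5, -81/20, 49152/7, 729/1120, -262144/3, …
ICs: h(0) = 4, h′(0) = -12, h′′(0) = -36, h′′′(0) = 384.

f: a_k = 0, -12, 0, 64, 0, -3072/5, 0, 49152/7, 0, -262144/3, …
g: a_k = 4, 0, -18, 0, 27/2, 0, -81/20, 0, 729/1120, 0, …
Sum ⇒ L₀ = lclm(L_f,L_g) in ℚ(x)⟨Dx⟩.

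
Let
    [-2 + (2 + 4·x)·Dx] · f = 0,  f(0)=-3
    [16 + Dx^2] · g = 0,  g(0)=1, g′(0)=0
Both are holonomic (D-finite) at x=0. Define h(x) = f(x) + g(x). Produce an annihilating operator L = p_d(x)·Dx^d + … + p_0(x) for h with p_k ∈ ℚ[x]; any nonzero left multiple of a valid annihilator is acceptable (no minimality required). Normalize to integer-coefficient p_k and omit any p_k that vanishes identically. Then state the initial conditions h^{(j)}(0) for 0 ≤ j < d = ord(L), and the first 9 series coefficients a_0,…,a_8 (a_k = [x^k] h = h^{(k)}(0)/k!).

L = (-304 - 1024·x - 1024·x^2) + (240 + 1504·x + 3072·x^2 + 2048·x^3)·Dx + (-19 - 64·x - 64·x^2)·Dx^2 + (15 + 94·x + 192·x^2 + 128·x^3)·Dx^3  (order 3).
h: a_k = -2, -3, -13/2, -3/2, 301/24, -21/8, -1261/720, -99/16, 470941/40320, …
ICs: h(0) = -2, h′(0) = -3, h′′(0) = -13.

f: a_k = -3, -3, 3/2, -3/2, 15/8, -21/8, 63/16, -99/16, 1287/128, …
g: a_k = 1, 0, -8, 0, 32/3, 0, -256/45, 0, 512/315, …
L₀ := lclm(L_f,L_g); ord L₀ ≤ 1+2.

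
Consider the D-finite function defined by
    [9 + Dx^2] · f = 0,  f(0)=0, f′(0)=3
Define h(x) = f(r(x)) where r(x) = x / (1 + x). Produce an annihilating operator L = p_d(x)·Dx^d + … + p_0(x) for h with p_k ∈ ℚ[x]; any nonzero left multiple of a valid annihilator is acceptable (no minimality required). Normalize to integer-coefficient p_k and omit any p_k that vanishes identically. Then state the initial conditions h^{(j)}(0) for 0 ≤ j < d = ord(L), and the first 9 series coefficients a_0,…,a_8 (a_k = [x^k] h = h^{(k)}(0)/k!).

L = 9 + (2 + 6·x + 6·x^2 + 2·x^3)·Dx + (1 + 4·x + 6·x^2 + 4·x^3 + x^4)·Dx^2  (order 2).
h: a_k = 0, 3, -3, -3/2, 21/2, -879/40, 255/8, -19353/560, 1893/80, …
ICs: h(0) = 0, h′(0) = 3.

f: a_k = 0, 3, 0, -9/2, 0, 81/40, 0, -243/560, 0, …
Change of var in L_f (x↦r) gives L₀.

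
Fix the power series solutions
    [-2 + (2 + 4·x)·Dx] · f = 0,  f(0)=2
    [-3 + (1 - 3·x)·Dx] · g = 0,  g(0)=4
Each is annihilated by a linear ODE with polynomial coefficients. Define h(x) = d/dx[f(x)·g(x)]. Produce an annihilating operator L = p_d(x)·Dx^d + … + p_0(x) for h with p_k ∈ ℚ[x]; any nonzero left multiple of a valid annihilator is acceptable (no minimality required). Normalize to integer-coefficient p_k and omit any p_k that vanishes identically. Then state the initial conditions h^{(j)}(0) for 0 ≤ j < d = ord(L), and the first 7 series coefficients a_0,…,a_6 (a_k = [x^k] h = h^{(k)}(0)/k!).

f: a_k = 2, 2, -1, 1, -5/4, 7/4, -21/8, …
g: a_k = 4, 12, 36, 108, 324, 972, 2916, …
f·g: L₀ = L_f ⊗_s L_g, ord ≤ 1·1.
Derive L from L₀ (diff closure).
L = (23 + 72·x + 27·x^2) + (-4 + x + 27·x^2 + 18·x^3)·Dx  (order 1).
h: a_k = 32, 184, 840, 3340, 12560, 45153, 158151, …
ICs: h(0) = 32.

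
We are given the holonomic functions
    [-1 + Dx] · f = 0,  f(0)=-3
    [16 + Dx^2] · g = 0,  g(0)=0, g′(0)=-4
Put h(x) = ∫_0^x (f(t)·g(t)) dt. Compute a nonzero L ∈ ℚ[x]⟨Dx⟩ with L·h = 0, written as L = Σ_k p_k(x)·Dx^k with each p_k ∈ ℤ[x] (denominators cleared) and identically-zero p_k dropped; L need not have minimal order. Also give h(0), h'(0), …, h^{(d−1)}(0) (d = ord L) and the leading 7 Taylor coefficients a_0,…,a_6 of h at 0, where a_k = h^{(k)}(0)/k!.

f: a_k = -3, -3, -3/2, -1/2, -1/8, -1/40, -1/240, …
g: a_k = 0, -4, 0, 32/3, 0, -128/15, 0, …
f·g: L₀ = L_f ⊗_s L_g, ord ≤ 1·2.
Integrate: L := L₀·Dx.
L = 17·Dx - 2·Dx^2 + Dx^3  (order 3).
h: a_k = 0, 0, 6, 4, -13/2, -6, 101/60, …
ICs: h(0) = 0, h′(0) = 0, h′′(0) = 12.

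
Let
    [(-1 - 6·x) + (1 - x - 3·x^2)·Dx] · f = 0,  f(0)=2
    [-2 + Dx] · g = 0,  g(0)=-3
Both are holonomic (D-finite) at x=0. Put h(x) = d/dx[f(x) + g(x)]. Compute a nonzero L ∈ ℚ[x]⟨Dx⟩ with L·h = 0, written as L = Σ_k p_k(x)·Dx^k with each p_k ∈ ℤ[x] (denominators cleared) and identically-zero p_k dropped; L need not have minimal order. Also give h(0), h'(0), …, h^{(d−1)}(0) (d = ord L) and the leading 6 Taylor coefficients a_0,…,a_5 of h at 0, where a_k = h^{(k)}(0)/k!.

L = (26 + 268·x + 300·x^2 + 864·x^3 + 324·x^4) + (-19 - 136·x - 196·x^2 - 372·x^3 + 90·x^4 + 108·x^5)·Dx + (3 + x + 23·x^2 - 30·x^3 - 126·x^4 - 54·x^5)·Dx^2  (order 2).
h: a_k = -4, 4, 30, 144, 396, 5812/5, …
ICs: h(0) = -4, h′(0) = 4.

f: a_k = 2, 2, 8, 14, 38, 80, …
g: a_k = -3, -6, -6, -4, -2, -4/5, …
L₀ := lclm(L_f,L_g); ord L₀ ≤ 1+1.
h₀' ⇒ L via d/dx closure of L₀.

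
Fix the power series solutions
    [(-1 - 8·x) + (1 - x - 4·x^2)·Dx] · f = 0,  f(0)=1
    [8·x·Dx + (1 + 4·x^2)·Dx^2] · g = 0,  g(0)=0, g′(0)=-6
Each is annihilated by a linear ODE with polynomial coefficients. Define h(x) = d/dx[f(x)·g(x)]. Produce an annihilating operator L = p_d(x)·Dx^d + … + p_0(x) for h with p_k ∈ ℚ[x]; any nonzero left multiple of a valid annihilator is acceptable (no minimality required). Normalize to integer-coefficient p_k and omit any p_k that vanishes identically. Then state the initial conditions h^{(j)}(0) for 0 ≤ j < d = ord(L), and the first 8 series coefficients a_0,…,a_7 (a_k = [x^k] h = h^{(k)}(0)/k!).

L = (14 + 408·x^2 + 384·x^3 + 2304·x^4) + (4 + 34·x + 48·x^2 + 280·x^3 + 384·x^4 + 1536·x^5)·Dx + (-1 - 11·x^2 + 16·x^3 + 20·x^4 + 64·x^5 + 192·x^6)·Dx^2  (order 2).
h: a_k = -6, -12, -66, -184, -766, -10116/5, -6266, -628304/35, …
ICs: h(0) = -6, h′(0) = -12.

f: a_k = 1, 1, 5, 9, 29, 65, 181, 441, …
g: a_k = 0, -6, 0, 8, 0, -96/5, 0, 384/7, …
Product ⇒ symmetric product L₀, ord ≤ 2.
Differentiate: ansatz ord ≤ ord L₀ ⇒ L.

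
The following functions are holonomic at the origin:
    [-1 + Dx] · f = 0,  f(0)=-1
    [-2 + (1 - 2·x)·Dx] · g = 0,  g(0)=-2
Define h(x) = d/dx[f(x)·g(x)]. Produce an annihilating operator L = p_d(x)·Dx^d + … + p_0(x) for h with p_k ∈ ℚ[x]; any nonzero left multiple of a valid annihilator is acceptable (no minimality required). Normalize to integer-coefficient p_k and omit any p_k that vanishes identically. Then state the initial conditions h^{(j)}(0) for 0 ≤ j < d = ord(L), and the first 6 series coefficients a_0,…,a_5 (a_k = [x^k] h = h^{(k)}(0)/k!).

f: a_k = -1, -1, -1/2, -1/6, -1/24, -1/120, …
g: a_k = -2, -4, -8, -16, -32, -64, …
L₀ := L_f ⊗_s L_g (sym. prod.), ord ≤ 1.
Differentiate: ansatz ord ≤ ord L₀ ⇒ L.
L = (13 - 12·x + 4·x^2) + (-3 + 8·x - 4·x^2)·Dx  (order 1).
h: a_k = 6, 26, 79, 211, 6331/12, 75973/60, …
ICs: h(0) = 6.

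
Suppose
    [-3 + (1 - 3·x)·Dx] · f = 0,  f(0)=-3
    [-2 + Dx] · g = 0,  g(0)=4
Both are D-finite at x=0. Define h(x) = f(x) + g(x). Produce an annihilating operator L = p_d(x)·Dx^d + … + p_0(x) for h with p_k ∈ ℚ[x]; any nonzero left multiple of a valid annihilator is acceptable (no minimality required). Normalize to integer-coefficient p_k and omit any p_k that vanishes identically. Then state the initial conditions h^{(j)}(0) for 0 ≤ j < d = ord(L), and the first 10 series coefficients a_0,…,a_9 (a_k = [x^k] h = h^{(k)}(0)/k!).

L = (-24 - 36·x) + (14 + 24·x - 36·x^2)·Dx + (-1 - 3·x + 18·x^2)·Dx^2  (order 2).
h: a_k = 1, -1, -19, -227/3, -721/3, -10919/15, -98399/45, -2066683/315, -6200137/315, -167403899/2835, …
ICs: h(0) = 1, h′(0) = -1.

f: a_k = -3, -9, -27, -81, -243, -729, -2187, -6561, -19683, -59049, …
g: a_k = 4, 8, 8, 16/3, 8/3, 16/15, 16/45, 32/315, 8/315, 16/2835, …
L₀ := lclm(L_f,L_g); ord L₀ ≤ 1+1.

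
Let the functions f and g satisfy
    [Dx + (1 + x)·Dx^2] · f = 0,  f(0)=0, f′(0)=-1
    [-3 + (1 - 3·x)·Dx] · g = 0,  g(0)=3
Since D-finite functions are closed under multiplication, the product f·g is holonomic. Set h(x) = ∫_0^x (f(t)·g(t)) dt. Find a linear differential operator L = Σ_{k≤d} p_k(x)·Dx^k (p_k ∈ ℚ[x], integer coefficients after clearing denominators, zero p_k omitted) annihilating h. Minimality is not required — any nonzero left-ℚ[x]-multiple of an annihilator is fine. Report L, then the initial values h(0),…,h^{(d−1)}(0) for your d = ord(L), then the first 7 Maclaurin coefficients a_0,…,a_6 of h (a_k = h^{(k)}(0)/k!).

f: a_k = 0, -1, 1/2, -1/3, 1/4, -1/5, 1/6, …
g: a_k = 3, 9, 27, 81, 243, 729, 2187, …
f·g: L₀ = L_f ⊗_s L_g, ord ≤ 2·1.
h=∫₀ˣh₀: take L = L₀·Dx.
L = 3·Dx + (5 + 9·x)·Dx^2 + (-1 + 2·x + 3·x^2)·Dx^3  (order 3).
h: a_k = 0, 0, -3/2, -5/2, -47/8, -279/20, -1399/40, …
ICs: h(0) = 0, h′(0) = 0, h′′(0) = -3.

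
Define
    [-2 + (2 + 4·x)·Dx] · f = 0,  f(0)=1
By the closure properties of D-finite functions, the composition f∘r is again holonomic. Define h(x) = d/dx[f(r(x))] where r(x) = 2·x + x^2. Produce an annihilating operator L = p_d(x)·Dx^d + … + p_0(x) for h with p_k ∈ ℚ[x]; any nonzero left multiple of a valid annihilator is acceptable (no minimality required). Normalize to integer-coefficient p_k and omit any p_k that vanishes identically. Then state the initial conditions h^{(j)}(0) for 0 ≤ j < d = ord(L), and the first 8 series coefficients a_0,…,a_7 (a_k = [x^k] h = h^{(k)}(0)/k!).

f: a_k = 1, 1, -1/2, 1/2, -5/8, 7/8, -21/16, 33/16, …
f∘r: x↦r, Dx↦Dx/r' in L_f ⇒ L₀.
Differentiate: ansatz ord ≤ ord L₀ ⇒ L.
L = -1 + (-1 - 5·x - 6·x^2 - 2·x^3)·Dx  (order 1).
h: a_k = 2, -2, 6, -18, 55, -171, 539, -1717, …
ICs: h(0) = 2.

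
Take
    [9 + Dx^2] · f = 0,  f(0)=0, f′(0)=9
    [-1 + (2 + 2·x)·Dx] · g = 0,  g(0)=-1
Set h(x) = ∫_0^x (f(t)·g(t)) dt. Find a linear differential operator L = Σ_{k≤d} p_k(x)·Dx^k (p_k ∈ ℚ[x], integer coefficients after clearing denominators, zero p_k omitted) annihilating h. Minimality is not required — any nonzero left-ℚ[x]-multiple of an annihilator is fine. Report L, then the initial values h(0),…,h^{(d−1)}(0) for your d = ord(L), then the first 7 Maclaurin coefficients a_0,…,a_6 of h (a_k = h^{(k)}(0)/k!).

L = (39 + 72·x + 36·x^2)·Dx + (-4 - 4·x)·Dx^2 + (4 + 8·x + 4·x^2)·Dx^3  (order 3).
h: a_k = 0, 0, -9/2, -3/2, 117/32, 99/80, -1581/1280, …
ICs: h(0) = 0, h′(0) = 0, h′′(0) = -9.

f: a_k = 0, 9, 0, -27/2, 0, 243/40, 0, …
g: a_k = -1, -1/2, 1/8, -1/16, 5/128, -7/256, 21/1024, …
f·g: L₀ = L_f ⊗_s L_g, ord ≤ 2·1.
∫: right-multiply L₀ by Dx.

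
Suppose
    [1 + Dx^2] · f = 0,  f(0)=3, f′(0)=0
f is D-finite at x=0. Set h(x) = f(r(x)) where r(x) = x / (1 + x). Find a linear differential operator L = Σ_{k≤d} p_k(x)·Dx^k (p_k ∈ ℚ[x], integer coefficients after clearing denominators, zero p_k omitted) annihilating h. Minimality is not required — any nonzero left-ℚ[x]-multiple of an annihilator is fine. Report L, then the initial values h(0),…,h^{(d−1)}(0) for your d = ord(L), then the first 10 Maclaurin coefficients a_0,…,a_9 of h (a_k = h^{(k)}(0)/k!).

f: a_k = 3, 0, -3/2, 0, 1/8, 0, -1/240, 0, 1/13440, 0, …
h₀=f(r): pull back L_f along r ⇒ L₀.
L = 1 + (2 + 6·x + 6·x^2 + 2·x^3)·Dx + (1 + 4·x + 6·x^2 + 4·x^3 + x^4)·Dx^2  (order 2).
h: a_k = 3, 0, -3/2, 3, -35/8, 11/2, -1501/240, 261/40, -16699/2688, 8791/1680, …
ICs: h(0) = 3, h′(0) = 0.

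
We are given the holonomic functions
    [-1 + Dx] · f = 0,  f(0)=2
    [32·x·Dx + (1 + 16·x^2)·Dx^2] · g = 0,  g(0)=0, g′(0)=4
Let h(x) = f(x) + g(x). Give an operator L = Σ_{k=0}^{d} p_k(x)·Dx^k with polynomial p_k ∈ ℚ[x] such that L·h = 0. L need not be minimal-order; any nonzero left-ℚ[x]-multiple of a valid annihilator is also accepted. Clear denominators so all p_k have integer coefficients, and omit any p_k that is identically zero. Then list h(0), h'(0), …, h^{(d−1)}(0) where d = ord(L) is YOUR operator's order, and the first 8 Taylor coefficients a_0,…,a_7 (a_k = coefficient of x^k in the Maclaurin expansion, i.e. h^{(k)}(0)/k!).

f: a_k = 2, 2, 1, 1/3, 1/12, 1/60, 1/360, 1/2520, …
g: a_k = 0, 4, 0, -64/3, 0, 1024/5, 0, -16384/7, …
f+g: L₀ = lclm(L_f,L_g), ord ≤ 1+2.
L = (32 - 32·x - 1536·x^2 - 512·x^3)·Dx + (-33 + 1504·x^2 - 256·x^4)·Dx^2 + (1 + 32·x + 32·x^2 + 512·x^3 + 256·x^4)·Dx^3  (order 3).
h: a_k = 2, 6, 1, -21, 1/12, 12289/60, 1/360, -5898239/2520, …
ICs: h(0) = 2, h′(0) = 6, h′′(0) = 2.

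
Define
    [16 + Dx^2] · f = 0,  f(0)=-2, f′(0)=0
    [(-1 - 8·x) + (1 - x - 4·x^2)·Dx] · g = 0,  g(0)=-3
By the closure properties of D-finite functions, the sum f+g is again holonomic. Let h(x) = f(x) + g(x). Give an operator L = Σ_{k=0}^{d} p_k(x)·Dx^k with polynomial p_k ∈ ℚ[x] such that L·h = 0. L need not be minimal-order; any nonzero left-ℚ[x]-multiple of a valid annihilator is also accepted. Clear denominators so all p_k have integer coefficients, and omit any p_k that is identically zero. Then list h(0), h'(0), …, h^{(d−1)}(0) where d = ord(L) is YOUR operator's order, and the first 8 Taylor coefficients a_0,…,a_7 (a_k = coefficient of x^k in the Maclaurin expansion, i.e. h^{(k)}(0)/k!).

L = (-560 - 4608·x - 1664·x^2 - 6144·x^3 - 10240·x^4 - 16384·x^5) + (208 - 272·x - 896·x^2 + 1408·x^3 + 1536·x^4 - 6144·x^5 - 8192·x^6)·Dx + (-35 - 288·x - 104·x^2 - 384·x^3 - 640·x^4 - 1024·x^5)·Dx^2 + (13 - 17·x - 56·x^2 + 88·x^3 + 96·x^4 - 384·x^5 - 512·x^6)·Dx^3  (order 3).
h: a_k = -5, -3, 1, -27, -325/3, -195, -23923/45, -1323, …
ICs: h(0) = -5, h′(0) = -3, h′′(0) = 2.

f: a_k = -2, 0, 16, 0, -64/3, 0, 512/45, 0, …
g: a_k = -3, -3, -15, -27, -87, -195, -543, -1323, …
L₀ := lclm(L_f,L_g); ord L₀ ≤ 2+1.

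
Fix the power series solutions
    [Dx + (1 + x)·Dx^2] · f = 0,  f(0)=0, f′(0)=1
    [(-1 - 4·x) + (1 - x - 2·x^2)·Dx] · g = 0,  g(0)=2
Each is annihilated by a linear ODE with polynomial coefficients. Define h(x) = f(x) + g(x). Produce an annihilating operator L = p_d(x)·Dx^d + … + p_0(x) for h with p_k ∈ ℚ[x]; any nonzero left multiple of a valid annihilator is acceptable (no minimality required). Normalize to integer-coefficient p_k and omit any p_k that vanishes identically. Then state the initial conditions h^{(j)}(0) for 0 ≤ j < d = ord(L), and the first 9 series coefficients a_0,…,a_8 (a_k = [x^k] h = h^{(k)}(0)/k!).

f: a_k = 0, 1, -1/2, 1/3, -1/4, 1/5, -1/6, 1/7, -1/8, …
g: a_k = 2, 2, 6, 10, 22, 42, 86, 170, 342, …
h₀=f+g: left-lcm gives L₀, ord ≤ 3.
L = (-42 - 144·x - 144·x^2 - 96·x^3)·Dx + (-28 - 172·x - 312·x^2 - 328·x^3 - 160·x^4)·Dx^2 + (7 + 14·x - 5·x^2 - 56·x^3 - 76·x^4 - 32·x^5)·Dx^3  (order 3).
h: a_k = 2, 3, 11/2, 31/3, 87/4, 211/5, 515/6, 1191/7, 2735/8, …
ICs: h(0) = 2, h′(0) = 3, h′′(0) = 11.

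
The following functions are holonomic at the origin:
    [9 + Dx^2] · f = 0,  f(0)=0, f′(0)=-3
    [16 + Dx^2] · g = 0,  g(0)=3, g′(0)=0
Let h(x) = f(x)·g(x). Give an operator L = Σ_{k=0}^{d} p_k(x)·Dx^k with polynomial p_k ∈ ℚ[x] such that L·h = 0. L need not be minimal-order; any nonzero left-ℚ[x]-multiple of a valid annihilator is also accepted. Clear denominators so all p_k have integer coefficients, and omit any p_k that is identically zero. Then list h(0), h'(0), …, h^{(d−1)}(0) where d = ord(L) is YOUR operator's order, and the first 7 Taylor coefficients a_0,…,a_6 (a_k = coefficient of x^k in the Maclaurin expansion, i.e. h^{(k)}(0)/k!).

L = 49 + 50·Dx^2 + Dx^4  (order 4).
h: a_k = 0, -9, 0, 171/2, 0, -8403/40, 0, …
ICs: h(0) = 0, h′(0) = -9, h′′(0) = 0, h′′′(0) = 513.

f: a_k = 0, -3, 0, 9/2, 0, -81/40, 0, …
g: a_k = 3, 0, -24, 0, 32, 0, -256/15, …
Sym-product of L_f,L_g gives L₀ (≤ ord 4).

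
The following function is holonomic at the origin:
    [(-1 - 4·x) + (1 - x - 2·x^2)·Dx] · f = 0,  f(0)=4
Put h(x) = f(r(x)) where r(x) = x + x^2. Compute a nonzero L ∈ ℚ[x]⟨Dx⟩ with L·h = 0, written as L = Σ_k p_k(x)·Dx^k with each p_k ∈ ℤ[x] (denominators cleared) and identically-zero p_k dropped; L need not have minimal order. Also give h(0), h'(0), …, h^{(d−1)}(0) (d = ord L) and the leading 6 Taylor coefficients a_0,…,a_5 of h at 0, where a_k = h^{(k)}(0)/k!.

L = (1 + 6·x + 12·x^2 + 8·x^3) + (-1 + x + 3·x^2 + 4·x^3 + 2·x^4)·Dx  (order 1).
h: a_k = 4, 4, 16, 44, 116, 320, …
ICs: h(0) = 4.

f: a_k = 4, 4, 12, 20, 44, 84, …
Change of var in L_f (x↦r) gives L₀.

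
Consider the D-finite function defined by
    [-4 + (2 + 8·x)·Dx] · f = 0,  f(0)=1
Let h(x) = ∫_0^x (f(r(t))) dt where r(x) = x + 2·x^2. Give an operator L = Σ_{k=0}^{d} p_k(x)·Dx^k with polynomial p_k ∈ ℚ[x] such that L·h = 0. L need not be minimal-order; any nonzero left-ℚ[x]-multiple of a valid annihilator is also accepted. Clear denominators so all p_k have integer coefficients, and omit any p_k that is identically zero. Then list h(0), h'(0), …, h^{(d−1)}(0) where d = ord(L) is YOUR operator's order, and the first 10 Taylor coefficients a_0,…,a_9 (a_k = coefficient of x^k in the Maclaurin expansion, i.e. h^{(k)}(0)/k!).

L = (-2 - 8·x)·Dx + (1 + 4·x + 8·x^2)·Dx^2  (order 2).
h: a_k = 0, 1, 1, 2/3, -1, 6/5, -2/3, -12/7, 7, -122/9, …
ICs: h(0) = 0, h′(0) = 1.

f: a_k = 1, 2, -2, 4, -10, 28, -84, 264, -858, 2860, …
Change of var in L_f (x↦r) gives L₀.
h=∫₀ˣh₀: take L = L₀·Dx.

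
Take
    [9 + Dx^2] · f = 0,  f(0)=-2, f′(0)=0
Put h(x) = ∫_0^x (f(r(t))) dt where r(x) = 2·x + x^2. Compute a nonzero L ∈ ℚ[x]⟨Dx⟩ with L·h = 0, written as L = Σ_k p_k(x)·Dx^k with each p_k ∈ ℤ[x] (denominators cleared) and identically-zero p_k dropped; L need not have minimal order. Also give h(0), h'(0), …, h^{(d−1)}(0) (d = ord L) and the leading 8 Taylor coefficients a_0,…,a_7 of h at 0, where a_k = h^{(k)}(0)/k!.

f: a_k = -2, 0, 9, 0, -27/4, 0, 81/40, 0, …
f∘r: x↦r, Dx↦Dx/r' in L_f ⇒ L₀.
h=∫₀ˣh₀: take L = L₀·Dx.
L = (36 + 108·x + 108·x^2 + 36·x^3)·Dx - Dx^2 + (1 + x)·Dx^3  (order 3).
h: a_k = 0, -2, 0, 12, 9, -99/5, -36, -162/35, …
ICs: h(0) = 0, h′(0) = -2, h′′(0) = 0.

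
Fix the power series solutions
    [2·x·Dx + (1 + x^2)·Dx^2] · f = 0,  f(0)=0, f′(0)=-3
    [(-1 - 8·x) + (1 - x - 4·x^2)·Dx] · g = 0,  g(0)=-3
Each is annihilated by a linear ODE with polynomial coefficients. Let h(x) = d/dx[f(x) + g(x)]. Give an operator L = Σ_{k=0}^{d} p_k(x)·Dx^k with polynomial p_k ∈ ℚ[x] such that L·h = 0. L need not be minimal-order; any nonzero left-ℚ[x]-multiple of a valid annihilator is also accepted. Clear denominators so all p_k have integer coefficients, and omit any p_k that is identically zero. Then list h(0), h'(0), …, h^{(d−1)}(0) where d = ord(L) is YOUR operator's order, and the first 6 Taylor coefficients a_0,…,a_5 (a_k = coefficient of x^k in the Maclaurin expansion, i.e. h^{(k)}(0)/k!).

f: a_k = 0, -3, 0, 1, 0, -3/5, …
g: a_k = -3, -3, -15, -27, -87, -195, …
Weyl lclm of L_f,L_g ⇒ L₀ (ord ≤ 3).
h₀' ⇒ L via d/dx closure of L₀.
L = (10 - 40·x - 478·x^2 - 864·x^3 - 2496·x^4 - 384·x^6) + (-28 - 246·x - 316·x^2 - 1182·x^3 - 752·x^4 - 2048·x^5 - 48·x^6 - 384·x^7)·Dx + (5 + 8·x + 32·x^2 - 104·x^3 - 197·x^4 - 128·x^5 - 288·x^6 - 16·x^7 - 64·x^8)·Dx^2  (order 2).
h: a_k = -6, -30, -78, -348, -978, -3258, …
ICs: h(0) = -6, h′(0) = -30.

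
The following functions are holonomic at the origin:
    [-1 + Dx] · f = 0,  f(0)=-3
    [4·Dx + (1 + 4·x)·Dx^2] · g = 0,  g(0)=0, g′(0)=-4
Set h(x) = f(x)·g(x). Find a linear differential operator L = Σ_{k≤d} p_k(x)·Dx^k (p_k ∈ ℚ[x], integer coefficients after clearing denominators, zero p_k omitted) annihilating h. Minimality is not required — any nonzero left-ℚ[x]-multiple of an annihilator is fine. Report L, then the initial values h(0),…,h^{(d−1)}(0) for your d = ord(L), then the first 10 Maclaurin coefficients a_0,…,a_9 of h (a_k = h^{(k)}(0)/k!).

f: a_k = -3, -3, -3/2, -1/2, -1/8, -1/40, -1/240, -1/1680, -1/13440, -1/120960, …
g: a_k = 0, -4, 8, -64/3, 64, -1024/5, 2048/3, -16384/7, 8192, -262144/9, …
Product ⇒ symmetric product L₀, ord ≤ 2.
L = (-3 + 4·x) + (2 - 8·x)·Dx + (1 + 4·x)·Dx^2  (order 2).
h: a_k = 0, 12, -12, 46, -138, 4509/10, -9119/6, 2205587/420, -1109003/60, 665269331/10080, …
ICs: h(0) = 0, h′(0) = 12.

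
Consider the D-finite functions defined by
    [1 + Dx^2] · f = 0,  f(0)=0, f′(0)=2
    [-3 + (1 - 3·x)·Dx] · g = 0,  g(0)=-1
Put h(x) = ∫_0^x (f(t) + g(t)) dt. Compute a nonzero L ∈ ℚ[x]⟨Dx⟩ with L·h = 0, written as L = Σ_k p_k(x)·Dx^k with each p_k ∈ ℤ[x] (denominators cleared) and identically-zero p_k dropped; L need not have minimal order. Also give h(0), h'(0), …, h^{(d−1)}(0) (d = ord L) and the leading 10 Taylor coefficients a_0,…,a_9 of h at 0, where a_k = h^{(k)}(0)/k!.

f: a_k = 0, 2, 0, -1/3, 0, 1/60, 0, -1/2520, 0, 1/181440, …
g: a_k = -1, -3, -9, -27, -81, -243, -729, -2187, -6561, -19683, …
L₀ := lclm(L_f,L_g); ord L₀ ≤ 2+1.
Integrate: L := L₀·Dx.
L = (-165 + 18·x - 27·x^2)·Dx + (19 - 63·x + 27·x^2 - 27·x^3)·Dx^2 + (-165 + 18·x - 27·x^2)·Dx^3 + (19 - 63·x + 27·x^2 - 27·x^3)·Dx^4  (order 4).
h: a_k = 0, -1, -1/2, -3, -41/6, -81/5, -14579/360, -729/7, -5511241/20160, -729, …
ICs: h(0) = 0, h′(0) = -1, h′′(0) = -1, h′′′(0) = -18.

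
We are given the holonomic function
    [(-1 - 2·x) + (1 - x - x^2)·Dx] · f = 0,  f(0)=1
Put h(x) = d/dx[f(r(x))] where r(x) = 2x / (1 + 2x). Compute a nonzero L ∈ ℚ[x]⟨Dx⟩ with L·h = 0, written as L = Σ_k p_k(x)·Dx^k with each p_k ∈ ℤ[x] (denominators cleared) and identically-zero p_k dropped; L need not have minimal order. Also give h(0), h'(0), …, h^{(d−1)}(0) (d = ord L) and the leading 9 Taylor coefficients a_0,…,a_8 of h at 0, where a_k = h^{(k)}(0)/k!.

f: a_k = 1, 1, 2, 3, 5, 8, 13, 21, 34, …
Change of var in L_f (x↦r) gives L₀.
Differentiate: ansatz ord ≤ ord L₀ ⇒ L.
L = (4 + 24·x + 96·x^2 + 96·x^3) + (-1 - 10·x - 24·x^2 + 8·x^3 + 48·x^4)·Dx  (order 1).
h: a_k = 2, 8, 0, 64, -160, 768, -2688, 10240, -36864, …
ICs: h(0) = 2.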